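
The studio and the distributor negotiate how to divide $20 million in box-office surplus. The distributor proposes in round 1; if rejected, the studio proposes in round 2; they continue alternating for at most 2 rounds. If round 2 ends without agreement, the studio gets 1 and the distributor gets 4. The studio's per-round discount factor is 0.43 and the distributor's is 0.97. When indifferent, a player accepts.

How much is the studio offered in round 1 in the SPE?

6.88

Round 2 (the studio proposes): the distributor gets 4 if talks fail, so the studio offers 4 and keeps 16.
Round 1 (the distributor proposes): the studio can get 16 next round, worth 0.43 × 16 = 6.88 now; the distributor offers that and keeps 13.12.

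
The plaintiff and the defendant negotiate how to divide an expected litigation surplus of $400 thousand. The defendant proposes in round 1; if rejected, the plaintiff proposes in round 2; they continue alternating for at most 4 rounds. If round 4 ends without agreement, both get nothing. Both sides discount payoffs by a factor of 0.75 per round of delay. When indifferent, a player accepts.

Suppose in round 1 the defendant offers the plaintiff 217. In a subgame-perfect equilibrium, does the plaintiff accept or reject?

Work out the plaintiff's continuation value if the offer is rejected.
Round 4 (the plaintiff proposes): the defendant will accept anything ≥ 0, so the plaintiff offers 0 and keeps 400.
Round 3 (the defendant proposes): the plaintiff can get 400 next round, worth 0.75 × 400 = 300 now; the defendant offers that and keeps 100.
Round 2 (the plaintiff proposes): the defendant can get 100 next round, worth 0.75 × 100 = 75 now. The plaintiff offers 75 and keeps 400 − 75 = 325.
So by rejecting in round 1, the plaintiff gets 325 next round, worth 0.75 × 325 = 243.75 now.
Offer 217 < 243.75, so the plaintiff rejects.

Reject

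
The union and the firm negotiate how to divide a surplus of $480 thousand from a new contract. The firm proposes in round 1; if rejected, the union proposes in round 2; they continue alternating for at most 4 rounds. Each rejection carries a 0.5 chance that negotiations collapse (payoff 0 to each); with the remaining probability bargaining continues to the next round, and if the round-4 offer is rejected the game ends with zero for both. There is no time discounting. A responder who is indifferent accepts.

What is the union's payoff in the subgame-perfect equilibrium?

180

By backward induction:
Round 4 (the union proposes): rejection yields 0 for the firm; the union offers 0 and keeps 480.
Round 3 (the firm proposes): rejecting gives the union an expected 0.5 × 480 = 240; the firm offers that and keeps 240.
Round 2 (the union proposes): rejecting gives the firm an expected 0.5 × 240 = 120; the union offers that and keeps 360.
Round 1 (the firm proposes): rejecting gives the union an expected 0.5 × 360 = 180, so the firm offers 180, keeping 300.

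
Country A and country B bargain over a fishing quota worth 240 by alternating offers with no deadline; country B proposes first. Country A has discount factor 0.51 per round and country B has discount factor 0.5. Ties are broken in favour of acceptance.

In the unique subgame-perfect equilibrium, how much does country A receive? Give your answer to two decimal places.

82.15

Let x be country B's share when country B proposes and y be country A's share when country A proposes.
Country A accepts iff offered ≥ 0.51·y, so x = 240 − 0.51y. Symmetrically y = 240 − 0.5x.
Substituting: x = 240 − 0.51(240 − 0.5x), giving x(1 − 0.5·0.51) = 240(1 − 0.51).
So x = 240 × 0.49 / 0.745 ≈ 157.8523, and country A receives 240 − x ≈ 82.1477.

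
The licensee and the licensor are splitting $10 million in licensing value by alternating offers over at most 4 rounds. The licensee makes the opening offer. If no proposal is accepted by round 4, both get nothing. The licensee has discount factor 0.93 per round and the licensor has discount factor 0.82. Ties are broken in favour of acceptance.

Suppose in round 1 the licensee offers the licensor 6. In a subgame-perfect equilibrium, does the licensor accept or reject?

Round 4 (the licensor proposes): rejection yields 0 for the licensee; the licensor offers 0 and keeps 10.
Round 3 (the licensee proposes): the licensor can get 10 next round, worth 0.82 × 10 = 8.2 now; the licensee offers that and keeps 1.8.
Round 2 (the licensor proposes): the licensee can get 1.8 next round, worth 0.93 × 1.8 = 1.674 now; the licensor offers that and keeps 8.326.
So by rejecting in round 1, the licensor gets 8.326 next round, worth 0.82 × 8.326 = 6.82732 now.
Offer 6 < 6.82732, so the licensor rejects.

Reject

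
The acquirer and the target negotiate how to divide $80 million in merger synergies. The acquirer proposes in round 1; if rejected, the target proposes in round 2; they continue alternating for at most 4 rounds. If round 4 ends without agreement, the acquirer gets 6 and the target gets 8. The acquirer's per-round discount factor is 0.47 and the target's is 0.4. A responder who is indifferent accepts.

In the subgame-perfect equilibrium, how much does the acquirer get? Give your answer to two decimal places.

57.48

Solve by backward induction from round 4.
Round 4 (the target proposes): the acquirer gets 6 if talks fail, so the target offers 6 and keeps 74.
Round 3 (the acquirer proposes): the target can get 74 next round, worth 0.4 × 74 = 29.6 now; the acquirer offers that and keeps 50.4.
Round 2 (the target proposes): the acquirer can get 50.4 next round, worth 0.47 × 50.4 = 23.688 now; the target offers that and keeps 56.312.
Round 1 (the acquirer proposes): the target can get 56.312 next round, worth 0.4 × 56.312 = 22.5248 now. The acquirer offers 22.5248 and keeps 80 − 22.5248 = 57.4752.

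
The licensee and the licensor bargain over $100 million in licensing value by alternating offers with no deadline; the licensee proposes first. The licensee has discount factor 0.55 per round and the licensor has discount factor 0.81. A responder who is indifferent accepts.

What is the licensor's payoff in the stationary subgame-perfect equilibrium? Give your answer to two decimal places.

Let x be the licensee's share when the licensee proposes and y be the licensor's share when the licensor proposes.
The licensor accepts iff offered ≥ 0.81·y, so x = 100 − 0.81y. Symmetrically y = 100 − 0.55x.
Substituting: x = 100 − 0.81(100 − 0.55x), giving x(1 − 0.55·0.81) = 100(1 − 0.81).
So x = 100 × 0.19 / 0.5545 ≈ 34.2651, and the licensor receives 100 − x ≈ 65.7349.

65.73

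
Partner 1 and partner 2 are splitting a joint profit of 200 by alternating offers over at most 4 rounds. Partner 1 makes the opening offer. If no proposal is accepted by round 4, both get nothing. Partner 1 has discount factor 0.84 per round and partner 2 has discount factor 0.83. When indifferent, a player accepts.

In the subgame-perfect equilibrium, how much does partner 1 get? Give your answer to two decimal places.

57.70

Round 4 (partner 2 proposes): rejection yields 0 for partner 1; partner 2 offers 0 and keeps 200.
Round 3 (partner 1 proposes): partner 2 can get 200 next round, worth 0.83 × 200 = 166 now. Partner 1 offers 166 and keeps 200 − 166 = 34.
Round 2 (partner 2 proposes): partner 1 can get 34 next round, worth 0.84 × 34 = 28.56 now, so partner 2 offers 28.56, keeping 171.44.
Round 1 (partner 1 proposes): partner 2 can get 171.44 next round, worth 0.83 × 171.44 = 142.2952 now. Partner 1 offers 142.2952 and keeps 200 − 142.2952 = 57.7048.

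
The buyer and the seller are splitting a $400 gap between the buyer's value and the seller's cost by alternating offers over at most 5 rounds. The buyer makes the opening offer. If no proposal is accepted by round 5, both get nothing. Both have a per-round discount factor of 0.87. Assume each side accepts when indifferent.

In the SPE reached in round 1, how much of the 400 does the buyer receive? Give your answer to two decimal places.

320.52

Round 5 (the buyer proposes): the seller will accept anything ≥ 0, so the buyer offers 0 and keeps 400.
Round 4 (the seller proposes): the buyer can get 400 next round, worth 0.87 × 400 = 348 now. The seller offers 348 and keeps 400 − 348 = 52.
Round 3 (the buyer proposes): the seller can get 52 next round, worth 0.87 × 52 = 45.24 now; the buyer offers that and keeps 354.76.
Round 2 (the seller proposes): the buyer can get 354.76 next round, worth 0.87 × 354.76 = 308.6412 now; the seller offers that and keeps 91.3588.
Round 1 (the buyer proposes): the seller can get 91.3588 next round, worth 0.87 × 91.3588 = 79.482156 now; the buyer offers that and keeps 320.517844.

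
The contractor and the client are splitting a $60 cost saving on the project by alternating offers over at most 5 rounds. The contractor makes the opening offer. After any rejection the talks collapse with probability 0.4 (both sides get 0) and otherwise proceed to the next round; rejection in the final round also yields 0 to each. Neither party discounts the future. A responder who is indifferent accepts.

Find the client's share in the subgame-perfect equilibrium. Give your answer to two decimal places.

19.58

Round 5 (the contractor proposes): rejection yields 0 for the client; the contractor offers 0 and keeps 60.
Round 4 (the client proposes): rejecting gives the contractor an expected 0.6 × 60 = 36, so the client offers 36, keeping 24.
Round 3 (the contractor proposes): rejecting gives the client an expected 0.6 × 24 = 14.4; the contractor offers that and keeps 45.6.
Round 2 (the client proposes): rejecting gives the contractor an expected 0.6 × 45.6 = 27.36. The client offers 27.36 and keeps 60 − 27.36 = 32.64.
Round 1 (the contractor proposes): rejecting gives the client an expected 0.6 × 32.64 = 19.584; the contractor offers that and keeps 40.416.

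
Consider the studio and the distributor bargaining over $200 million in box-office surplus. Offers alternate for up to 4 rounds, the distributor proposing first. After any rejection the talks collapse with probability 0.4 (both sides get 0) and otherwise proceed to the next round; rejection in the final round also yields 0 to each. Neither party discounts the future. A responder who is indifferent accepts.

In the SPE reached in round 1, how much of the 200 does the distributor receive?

By backward induction:
Round 4 (the studio proposes): the distributor will accept anything ≥ 0, so the studio offers 0 and keeps 200.
Round 3 (the distributor proposes): rejecting gives the studio an expected 0.6 × 200 = 120; the distributor offers that and keeps 80.
Round 2 (the studio proposes): rejecting gives the distributor an expected 0.6 × 80 = 48, so the studio offers 48, keeping 152.
Round 1 (the distributor proposes): rejecting gives the studio an expected 0.6 × 152 = 91.2. The distributor offers 91.2 and keeps 200 − 91.2 = 108.8.

108.8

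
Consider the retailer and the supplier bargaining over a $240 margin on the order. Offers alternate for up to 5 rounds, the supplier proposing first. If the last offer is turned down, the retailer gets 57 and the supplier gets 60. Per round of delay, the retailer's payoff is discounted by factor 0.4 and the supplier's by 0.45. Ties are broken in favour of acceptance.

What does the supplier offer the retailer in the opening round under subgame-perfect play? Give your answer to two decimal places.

Round 5 (the supplier proposes): the retailer gets 57 if talks fail, so the supplier offers 57 and keeps 183.
Round 4 (the retailer proposes): the supplier can get 183 next round, worth 0.45 × 183 = 82.35 now, so the retailer offers 82.35, keeping 157.65.
Round 3 (the supplier proposes): the retailer can get 157.65 next round, worth 0.4 × 157.65 = 63.06 now, so the supplier offers 63.06, keeping 176.94.
Round 2 (the retailer proposes): the supplier can get 176.94 next round, worth 0.45 × 176.94 = 79.623 now, so the retailer offers 79.623, keeping 160.377.
Round 1 (the supplier proposes): the retailer can get 160.377 next round, worth 0.4 × 160.377 = 64.1508 now. The supplier offers 64.1508 and keeps 240 − 64.1508 = 175.8492.

64.15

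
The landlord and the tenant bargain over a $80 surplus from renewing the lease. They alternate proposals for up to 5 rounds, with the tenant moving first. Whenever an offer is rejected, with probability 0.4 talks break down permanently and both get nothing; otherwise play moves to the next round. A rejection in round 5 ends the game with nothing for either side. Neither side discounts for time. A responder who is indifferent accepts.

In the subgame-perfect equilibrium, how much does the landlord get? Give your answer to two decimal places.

By backward induction:
Round 5 (the tenant proposes): the landlord will accept anything ≥ 0, so the tenant offers 0 and keeps 80.
Round 4 (the landlord proposes): rejecting gives the tenant an expected 0.6 × 80 = 48; the landlord offers that and keeps 32.
Round 3 (the tenant proposes): rejecting gives the landlord an expected 0.6 × 32 = 19.2, so the tenant offers 19.2, keeping 60.8.
Round 2 (the landlord proposes): rejecting gives the tenant an expected 0.6 × 60.8 = 36.48. The landlord offers 36.48 and keeps 80 − 36.48 = 43.52.
Round 1 (the tenant proposes): rejecting gives the landlord an expected 0.6 × 43.52 = 26.112, so the tenant offers 26.112, keeping 53.888.

26.11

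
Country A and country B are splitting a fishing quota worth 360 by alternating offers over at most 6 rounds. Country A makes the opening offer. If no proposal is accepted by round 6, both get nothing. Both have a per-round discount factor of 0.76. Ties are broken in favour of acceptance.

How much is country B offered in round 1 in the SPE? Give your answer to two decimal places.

Solve by backward induction from round 6.
Round 6 (country B proposes): rejection yields 0 for country A; country B offers 0 and keeps 360.
Round 5 (country A proposes): country B can get 360 next round, worth 0.76 × 360 = 273.6 now; country A offers that and keeps 86.4.
Round 4 (country B proposes): country A can get 86.4 next round, worth 0.76 × 86.4 = 65.664 now; country B offers that and keeps 294.336.
Round 3 (country A proposes): country B can get 294.336 next round, worth 0.76 × 294.336 = 223.69536 now, so country A offers 223.69536, keeping 136.30464.
Round 2 (country B proposes): country A can get 136.30464 next round, worth 0.76 × 136.30464 = 103.5915264 now. Country B offers 103.5915264 and keeps 360 − 103.5915264 = 256.4084736.
Round 1 (country A proposes): country B can get 256.4084736 next round, worth 0.76 × 256.4084736 = 194.870439936 now; country A offers that and keeps 165.129560064.

194.87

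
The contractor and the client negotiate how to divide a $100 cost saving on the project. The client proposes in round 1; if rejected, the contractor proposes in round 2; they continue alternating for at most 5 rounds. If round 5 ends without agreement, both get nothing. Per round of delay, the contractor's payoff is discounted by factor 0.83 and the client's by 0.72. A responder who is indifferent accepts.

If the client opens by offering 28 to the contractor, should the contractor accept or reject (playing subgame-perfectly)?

Reject

Work out the contractor's continuation value if the offer is rejected.
Round 5 (the client proposes): the contractor will accept anything ≥ 0, so the client offers 0 and keeps 100.
Round 4 (the contractor proposes): the client can get 100 next round, worth 0.72 × 100 = 72 now; the contractor offers that and keeps 28.
Round 3 (the client proposes): the contractor can get 28 next round, worth 0.83 × 28 = 23.24 now; the client offers that and keeps 76.76.
Round 2 (the contractor proposes): the client can get 76.76 next round, worth 0.72 × 76.76 = 55.2672 now; the contractor offers that and keeps 44.7328.
So by rejecting in round 1, the contractor gets 44.7328 next round, worth 0.83 × 44.7328 = 37.128224 now.
Offer 28 < 37.128224, so the contractor rejects.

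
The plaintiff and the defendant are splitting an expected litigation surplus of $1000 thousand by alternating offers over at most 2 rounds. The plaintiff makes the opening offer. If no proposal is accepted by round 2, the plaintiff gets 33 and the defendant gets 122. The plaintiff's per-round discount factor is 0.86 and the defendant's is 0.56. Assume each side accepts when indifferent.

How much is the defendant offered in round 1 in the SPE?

Work backward from the last round.
Round 2 (the defendant proposes): the plaintiff gets 33 if talks fail, so the defendant offers 33 and keeps 967.
Round 1 (the plaintiff proposes): the defendant can get 967 next round, worth 0.56 × 967 = 541.52 now, so the plaintiff offers 541.52, keeping 458.48.

541.52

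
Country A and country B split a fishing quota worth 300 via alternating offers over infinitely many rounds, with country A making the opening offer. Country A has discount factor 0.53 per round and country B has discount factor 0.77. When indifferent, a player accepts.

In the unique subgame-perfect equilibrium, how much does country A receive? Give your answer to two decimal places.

116.57

When country A proposes, country B accepts any offer worth at least 0.77 times what country B would get by proposing next round; and vice versa.
This gives x = 300 − 0.77y and y = 300 − 0.53x, where x and y are each side's share when it proposes.
Hence (1 − 0.77·0.53)x = 300(1 − 0.77), i.e. 0.5919·x = 69.
x ≈ 116.5737; country B's share is 300 − x ≈ 183.4263.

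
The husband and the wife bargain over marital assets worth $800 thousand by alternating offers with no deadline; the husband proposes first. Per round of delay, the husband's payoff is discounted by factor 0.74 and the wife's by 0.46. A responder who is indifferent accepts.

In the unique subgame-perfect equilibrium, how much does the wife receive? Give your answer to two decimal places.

145.06

Let x be the husband's share when the husband proposes and y be the wife's share when the wife proposes.
The wife accepts iff offered ≥ 0.46·y, so x = 800 − 0.46y. Symmetrically y = 800 − 0.74x.
Substituting: x = 800 − 0.46(800 − 0.74x), giving x(1 − 0.74·0.46) = 800(1 − 0.46).
So x = 800 × 0.54 / 0.6596 ≈ 654.9424, and the wife receives 800 − x ≈ 145.0576.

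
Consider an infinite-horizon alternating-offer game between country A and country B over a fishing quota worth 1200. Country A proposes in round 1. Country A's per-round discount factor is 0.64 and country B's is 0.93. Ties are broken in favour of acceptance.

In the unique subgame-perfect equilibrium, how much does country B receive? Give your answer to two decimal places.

992.49

When country A proposes, country B accepts any offer worth at least 0.93 times what country B would get by proposing next round; and vice versa.
This gives x = 1200 − 0.93y and y = 1200 − 0.64x, where x and y are each side's share when it proposes.
Hence (1 − 0.93·0.64)x = 1200(1 − 0.93), i.e. 0.4048·x = 84.
x ≈ 207.5099; country B's share is 1200 − x ≈ 992.4901.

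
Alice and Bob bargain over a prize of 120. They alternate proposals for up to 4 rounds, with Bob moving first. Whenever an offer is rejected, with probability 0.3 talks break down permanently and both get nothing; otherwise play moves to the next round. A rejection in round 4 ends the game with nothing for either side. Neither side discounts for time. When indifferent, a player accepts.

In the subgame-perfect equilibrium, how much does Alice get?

Round 4 (Alice proposes): rejection yields 0 for Bob; Alice offers 0 and keeps 120.
Round 3 (Bob proposes): rejecting gives Alice an expected 0.7 × 120 = 84. Bob offers 84 and keeps 120 − 84 = 36.
Round 2 (Alice proposes): rejecting gives Bob an expected 0.7 × 36 = 25.2, so Alice offers 25.2, keeping 94.8.
Round 1 (Bob proposes): rejecting gives Alice an expected 0.7 × 94.8 = 66.36. Bob offers 66.36 and keeps 120 − 66.36 = 53.64.

66.36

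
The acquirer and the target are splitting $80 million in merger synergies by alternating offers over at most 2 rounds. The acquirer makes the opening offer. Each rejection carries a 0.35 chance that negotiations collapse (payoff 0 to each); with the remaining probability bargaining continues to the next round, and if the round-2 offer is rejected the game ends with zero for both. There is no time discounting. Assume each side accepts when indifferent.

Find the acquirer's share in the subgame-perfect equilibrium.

28

Round 2 (the target proposes): rejection yields 0 for the acquirer; the target offers 0 and keeps 80.
Round 1 (the acquirer proposes): rejecting gives the target an expected 0.65 × 80 = 52, so the acquirer offers 52, keeping 28.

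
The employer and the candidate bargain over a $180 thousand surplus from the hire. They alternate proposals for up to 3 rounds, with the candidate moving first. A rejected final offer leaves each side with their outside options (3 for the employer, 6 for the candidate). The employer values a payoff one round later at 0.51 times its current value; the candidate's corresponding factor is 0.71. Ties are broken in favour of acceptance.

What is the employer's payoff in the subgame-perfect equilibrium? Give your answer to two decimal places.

27.71

Round 3 (the candidate proposes): the employer gets 3 if talks fail, so the candidate offers 3 and keeps 177.
Round 2 (the employer proposes): the candidate can get 177 next round, worth 0.71 × 177 = 125.67 now; the employer offers that and keeps 54.33.
Round 1 (the candidate proposes): the employer can get 54.33 next round, worth 0.51 × 54.33 = 27.7083 now. The candidate offers 27.7083 and keeps 180 − 27.7083 = 152.2917.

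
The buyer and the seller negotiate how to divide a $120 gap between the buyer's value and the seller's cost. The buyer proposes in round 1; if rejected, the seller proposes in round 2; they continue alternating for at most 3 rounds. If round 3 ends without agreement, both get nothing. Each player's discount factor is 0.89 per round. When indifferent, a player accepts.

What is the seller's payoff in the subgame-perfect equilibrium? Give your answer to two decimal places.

By backward induction:
Round 3 (the buyer proposes): rejection yields 0 for the seller; the buyer offers 0 and keeps 120.
Round 2 (the seller proposes): the buyer can get 120 next round, worth 0.89 × 120 = 106.8 now, so the seller offers 106.8, keeping 13.2.
Round 1 (the buyer proposes): the seller can get 13.2 next round, worth 0.89 × 13.2 = 11.748 now; the buyer offers that and keeps 108.252.

11.75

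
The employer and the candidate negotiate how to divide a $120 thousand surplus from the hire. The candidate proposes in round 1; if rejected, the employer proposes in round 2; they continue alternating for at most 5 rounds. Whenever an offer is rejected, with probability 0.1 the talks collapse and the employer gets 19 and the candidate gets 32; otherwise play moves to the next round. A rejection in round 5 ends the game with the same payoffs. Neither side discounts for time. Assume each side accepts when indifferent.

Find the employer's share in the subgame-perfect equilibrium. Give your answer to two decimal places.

30.24

By backward induction:
Round 5 (the candidate proposes): the employer gets 19 if talks fail, so the candidate offers 19 and keeps 101.
Round 4 (the employer proposes): rejecting gives the candidate an expected 0.9 × 101 + 0.1 × 32 = 94.1. The employer offers 94.1 and keeps 120 − 94.1 = 25.9.
Round 3 (the candidate proposes): rejecting gives the employer an expected 0.9 × 25.9 + 0.1 × 19 = 25.21, so the candidate offers 25.21, keeping 94.79.
Round 2 (the employer proposes): rejecting gives the candidate an expected 0.9 × 94.79 + 0.1 × 32 = 88.511. The employer offers 88.511 and keeps 120 − 88.511 = 31.489.
Round 1 (the candidate proposes): rejecting gives the employer an expected 0.9 × 31.489 + 0.1 × 19 = 30.2401; the candidate offers that and keeps 89.7599.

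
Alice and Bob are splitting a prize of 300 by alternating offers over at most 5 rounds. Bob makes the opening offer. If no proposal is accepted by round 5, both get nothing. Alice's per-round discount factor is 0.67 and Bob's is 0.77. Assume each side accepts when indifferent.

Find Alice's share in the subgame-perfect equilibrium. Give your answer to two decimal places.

By backward induction:
Round 5 (Bob proposes): rejection yields 0 for Alice; Bob offers 0 and keeps 300.
Round 4 (Alice proposes): Bob can get 300 next round, worth 0.77 × 300 = 231 now. Alice offers 231 and keeps 300 − 231 = 69.
Round 3 (Bob proposes): Alice can get 69 next round, worth 0.67 × 69 = 46.23 now, so Bob offers 46.23, keeping 253.77.
Round 2 (Alice proposes): Bob can get 253.77 next round, worth 0.77 × 253.77 = 195.4029 now, so Alice offers 195.4029, keeping 104.5971.
Round 1 (Bob proposes): Alice can get 104.5971 next round, worth 0.67 × 104.5971 = 70.080057 now. Bob offers 70.080057 and keeps 300 − 70.080057 = 229.919943.

70.08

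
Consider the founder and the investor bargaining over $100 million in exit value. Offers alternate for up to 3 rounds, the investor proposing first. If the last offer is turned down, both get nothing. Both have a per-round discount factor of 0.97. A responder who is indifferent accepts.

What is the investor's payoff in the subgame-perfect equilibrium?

Round 3 (the investor proposes): the founder will accept anything ≥ 0, so the investor offers 0 and keeps 100.
Round 2 (the founder proposes): the investor can get 100 next round, worth 0.97 × 100 = 97 now, so the founder offers 97, keeping 3.
Round 1 (the investor proposes): the founder can get 3 next round, worth 0.97 × 3 = 2.91 now, so the investor offers 2.91, keeping 97.09.

97.09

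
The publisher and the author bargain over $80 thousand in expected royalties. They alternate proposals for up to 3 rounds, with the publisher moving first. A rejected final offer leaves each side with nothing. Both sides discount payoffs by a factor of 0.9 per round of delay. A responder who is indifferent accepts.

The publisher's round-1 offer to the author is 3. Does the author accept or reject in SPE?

Reject

Round 3 (the publisher proposes): rejection yields 0 for the author; the publisher offers 0 and keeps 80.
Round 2 (the author proposes): the publisher can get 80 next round, worth 0.9 × 80 = 72 now. The author offers 72 and keeps 80 − 72 = 8.
So by rejecting in round 1, the author gets 8 next round, worth 0.9 × 8 = 7.2 now.
Offer 3 < 7.2, so the author rejects.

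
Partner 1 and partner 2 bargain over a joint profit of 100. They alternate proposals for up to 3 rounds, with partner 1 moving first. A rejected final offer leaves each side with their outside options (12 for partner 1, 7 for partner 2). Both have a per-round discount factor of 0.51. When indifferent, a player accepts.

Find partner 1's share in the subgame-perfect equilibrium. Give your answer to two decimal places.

73.19

Round 3 (partner 1 proposes): partner 2 gets 7 if talks fail, so partner 1 offers 7 and keeps 93.
Round 2 (partner 2 proposes): partner 1 can get 93 next round, worth 0.51 × 93 = 47.43 now; partner 2 offers that and keeps 52.57.
Round 1 (partner 1 proposes): partner 2 can get 52.57 next round, worth 0.51 × 52.57 = 26.8107 now; partner 1 offers that and keeps 73.1893.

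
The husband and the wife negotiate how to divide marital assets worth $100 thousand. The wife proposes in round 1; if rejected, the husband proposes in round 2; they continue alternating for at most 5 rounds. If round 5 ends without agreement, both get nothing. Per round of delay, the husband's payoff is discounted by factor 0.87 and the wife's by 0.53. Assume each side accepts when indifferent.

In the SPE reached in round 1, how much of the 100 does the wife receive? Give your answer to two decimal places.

40.26

By backward induction:
Round 5 (the wife proposes): the husband will accept anything ≥ 0, so the wife offers 0 and keeps 100.
Round 4 (the husband proposes): the wife can get 100 next round, worth 0.53 × 100 = 53 now; the husband offers that and keeps 47.
Round 3 (the wife proposes): the husband can get 47 next round, worth 0.87 × 47 = 40.89 now; the wife offers that and keeps 59.11.
Round 2 (the husband proposes): the wife can get 59.11 next round, worth 0.53 × 59.11 = 31.3283 now, so the husband offers 31.3283, keeping 68.6717.
Round 1 (the wife proposes): the husband can get 68.6717 next round, worth 0.87 × 68.6717 = 59.744379 now; the wife offers that and keeps 40.255621.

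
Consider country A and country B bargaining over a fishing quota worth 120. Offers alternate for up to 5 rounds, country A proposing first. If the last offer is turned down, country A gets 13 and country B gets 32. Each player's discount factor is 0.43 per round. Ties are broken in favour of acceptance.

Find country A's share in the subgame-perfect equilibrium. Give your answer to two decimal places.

By backward induction:
Round 5 (country A proposes): country B gets 32 if talks fail, so country A offers 32 and keeps 88.
Round 4 (country B proposes): country A can get 88 next round, worth 0.43 × 88 = 37.84 now, so country B offers 37.84, keeping 82.16.
Round 3 (country A proposes): country B can get 82.16 next round, worth 0.43 × 82.16 = 35.3288 now; country A offers that and keeps 84.6712.
Round 2 (country B proposes): country A can get 84.6712 next round, worth 0.43 × 84.6712 = 36.408616 now, so country B offers 36.408616, keeping 83.591384.
Round 1 (country A proposes): country B can get 83.591384 next round, worth 0.43 × 83.591384 = 35.94429512 now. Country A offers 35.94429512 and keeps 120 − 35.94429512 = 84.05570488.

84.06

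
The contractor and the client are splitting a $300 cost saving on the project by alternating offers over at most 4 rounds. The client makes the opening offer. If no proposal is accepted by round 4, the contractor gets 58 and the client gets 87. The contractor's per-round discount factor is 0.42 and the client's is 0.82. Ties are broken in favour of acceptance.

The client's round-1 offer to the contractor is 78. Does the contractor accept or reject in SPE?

Accept

Round 4 (the contractor proposes): the client gets 87 if talks fail, so the contractor offers 87 and keeps 213.
Round 3 (the client proposes): the contractor can get 213 next round, worth 0.42 × 213 = 89.46 now; the client offers that and keeps 210.54.
Round 2 (the contractor proposes): the client can get 210.54 next round, worth 0.82 × 210.54 = 172.6428 now, so the contractor offers 172.6428, keeping 127.3572.
So by rejecting in round 1, the contractor gets 127.3572 next round, worth 0.42 × 127.3572 = 53.490024 now.
Offer 78 ≥ 53.490024, so the contractor accepts.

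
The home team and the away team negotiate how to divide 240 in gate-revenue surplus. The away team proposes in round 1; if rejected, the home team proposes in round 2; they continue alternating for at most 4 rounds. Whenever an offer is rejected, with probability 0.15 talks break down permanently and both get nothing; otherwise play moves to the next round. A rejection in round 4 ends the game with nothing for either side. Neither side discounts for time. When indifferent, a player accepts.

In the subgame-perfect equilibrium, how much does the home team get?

Round 4 (the home team proposes): the away team will accept anything ≥ 0, so the home team offers 0 and keeps 240.
Round 3 (the away team proposes): rejecting gives the home team an expected 0.85 × 240 = 204, so the away team offers 204, keeping 36.
Round 2 (the home team proposes): rejecting gives the away team an expected 0.85 × 36 = 30.6. The home team offers 30.6 and keeps 240 − 30.6 = 209.4.
Round 1 (the away team proposes): rejecting gives the home team an expected 0.85 × 209.4 = 177.99. The away team offers 177.99 and keeps 240 − 177.99 = 62.01.

177.99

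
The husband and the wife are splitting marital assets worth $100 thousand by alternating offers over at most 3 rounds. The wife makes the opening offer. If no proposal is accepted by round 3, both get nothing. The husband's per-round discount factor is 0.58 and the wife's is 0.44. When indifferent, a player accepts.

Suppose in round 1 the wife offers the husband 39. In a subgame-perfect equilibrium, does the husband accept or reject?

Accept

Round 3 (the wife proposes): rejection yields 0 for the husband; the wife offers 0 and keeps 100.
Round 2 (the husband proposes): the wife can get 100 next round, worth 0.44 × 100 = 44 now; the husband offers that and keeps 56.
So by rejecting in round 1, the husband gets 56 next round, worth 0.58 × 56 = 32.48 now.
Offer 39 ≥ 32.48, so the husband accepts.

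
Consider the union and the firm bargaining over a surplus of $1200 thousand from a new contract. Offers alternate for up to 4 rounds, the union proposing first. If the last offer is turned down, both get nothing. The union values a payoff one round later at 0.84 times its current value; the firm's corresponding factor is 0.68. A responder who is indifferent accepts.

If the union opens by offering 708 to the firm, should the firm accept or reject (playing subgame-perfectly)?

Work out the firm's continuation value if the offer is rejected.
Round 4 (the firm proposes): the union will accept anything ≥ 0, so the firm offers 0 and keeps 1200.
Round 3 (the union proposes): the firm can get 1200 next round, worth 0.68 × 1200 = 816 now, so the union offers 816, keeping 384.
Round 2 (the firm proposes): the union can get 384 next round, worth 0.84 × 384 = 322.56 now. The firm offers 322.56 and keeps 1200 − 322.56 = 877.44.
So by rejecting in round 1, the firm gets 877.44 next round, worth 0.68 × 877.44 = 596.6592 now.
Offer 708 ≥ 596.6592, so the firm accepts.

Accept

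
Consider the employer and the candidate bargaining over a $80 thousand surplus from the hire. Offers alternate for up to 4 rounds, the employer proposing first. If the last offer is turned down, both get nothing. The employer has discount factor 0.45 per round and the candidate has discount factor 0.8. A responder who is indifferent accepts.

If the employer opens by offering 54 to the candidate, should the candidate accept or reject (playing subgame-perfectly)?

Work out the candidate's continuation value if the offer is rejected.
Round 4 (the candidate proposes): rejection yields 0 for the employer; the candidate offers 0 and keeps 80.
Round 3 (the employer proposes): the candidate can get 80 next round, worth 0.8 × 80 = 64 now; the employer offers that and keeps 16.
Round 2 (the candidate proposes): the employer can get 16 next round, worth 0.45 × 16 = 7.2 now, so the candidate offers 7.2, keeping 72.8.
So by rejecting in round 1, the candidate gets 72.8 next round, worth 0.8 × 72.8 = 58.24 now.
Offer 54 < 58.24, so the candidate rejects.

Reject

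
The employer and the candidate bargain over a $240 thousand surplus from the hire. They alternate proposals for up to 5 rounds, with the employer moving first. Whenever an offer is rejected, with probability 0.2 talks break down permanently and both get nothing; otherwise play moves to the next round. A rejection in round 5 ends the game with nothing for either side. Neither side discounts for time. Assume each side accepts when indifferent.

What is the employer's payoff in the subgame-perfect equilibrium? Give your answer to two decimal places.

177.02

Round 5 (the employer proposes): the candidate will accept anything ≥ 0, so the employer offers 0 and keeps 240.
Round 4 (the candidate proposes): rejecting gives the employer an expected 0.8 × 240 = 192. The candidate offers 192 and keeps 240 − 192 = 48.
Round 3 (the employer proposes): rejecting gives the candidate an expected 0.8 × 48 = 38.4, so the employer offers 38.4, keeping 201.6.
Round 2 (the candidate proposes): rejecting gives the employer an expected 0.8 × 201.6 = 161.28; the candidate offers that and keeps 78.72.
Round 1 (the employer proposes): rejecting gives the candidate an expected 0.8 × 78.72 = 62.976; the employer offers that and keeps 177.024.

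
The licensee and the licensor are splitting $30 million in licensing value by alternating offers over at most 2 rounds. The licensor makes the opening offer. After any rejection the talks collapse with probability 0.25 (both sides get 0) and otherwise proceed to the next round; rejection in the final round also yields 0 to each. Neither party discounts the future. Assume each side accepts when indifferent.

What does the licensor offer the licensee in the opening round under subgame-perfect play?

22.5

By backward induction:
Round 2 (the licensee proposes): the licensor will accept anything ≥ 0, so the licensee offers 0 and keeps 30.
Round 1 (the licensor proposes): rejecting gives the licensee an expected 0.75 × 30 = 22.5. The licensor offers 22.5 and keeps 30 − 22.5 = 7.5.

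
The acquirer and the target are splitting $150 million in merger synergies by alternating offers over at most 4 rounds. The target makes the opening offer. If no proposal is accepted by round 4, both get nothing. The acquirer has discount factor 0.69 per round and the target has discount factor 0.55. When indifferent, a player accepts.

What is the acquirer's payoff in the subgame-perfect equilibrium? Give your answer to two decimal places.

85.85

Round 4 (the acquirer proposes): rejection yields 0 for the target; the acquirer offers 0 and keeps 150.
Round 3 (the target proposes): the acquirer can get 150 next round, worth 0.69 × 150 = 103.5 now; the target offers that and keeps 46.5.
Round 2 (the acquirer proposes): the target can get 46.5 next round, worth 0.55 × 46.5 = 25.575 now. The acquirer offers 25.575 and keeps 150 − 25.575 = 124.425.
Round 1 (the target proposes): the acquirer can get 124.425 next round, worth 0.69 × 124.425 = 85.85325 now; the target offers that and keeps 64.14675.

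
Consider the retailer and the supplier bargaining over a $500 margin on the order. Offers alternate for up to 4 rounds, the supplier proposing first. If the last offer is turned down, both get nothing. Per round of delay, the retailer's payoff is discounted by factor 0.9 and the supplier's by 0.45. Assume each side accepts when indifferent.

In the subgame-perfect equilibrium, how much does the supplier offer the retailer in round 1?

429.75

Round 4 (the retailer proposes): rejection yields 0 for the supplier; the retailer offers 0 and keeps 500.
Round 3 (the supplier proposes): the retailer can get 500 next round, worth 0.9 × 500 = 450 now. The supplier offers 450 and keeps 500 − 450 = 50.
Round 2 (the retailer proposes): the supplier can get 50 next round, worth 0.45 × 50 = 22.5 now. The retailer offers 22.5 and keeps 500 − 22.5 = 477.5.
Round 1 (the supplier proposes): the retailer can get 477.5 next round, worth 0.9 × 477.5 = 429.75 now, so the supplier offers 429.75, keeping 70.25.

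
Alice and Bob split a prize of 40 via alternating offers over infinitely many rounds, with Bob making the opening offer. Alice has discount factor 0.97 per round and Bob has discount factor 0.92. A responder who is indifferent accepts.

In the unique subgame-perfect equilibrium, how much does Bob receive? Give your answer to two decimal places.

When Bob proposes, Alice accepts any offer worth at least 0.97 times what Alice would get by proposing next round; and vice versa.
This gives x = 40 − 0.97y and y = 40 − 0.92x, where x and y are each side's share when it proposes.
Hence (1 − 0.97·0.92)x = 40(1 − 0.97), i.e. 0.1076·x = 1.2.
x ≈ 11.1524; Alice's share is 40 − x ≈ 28.8476.

11.15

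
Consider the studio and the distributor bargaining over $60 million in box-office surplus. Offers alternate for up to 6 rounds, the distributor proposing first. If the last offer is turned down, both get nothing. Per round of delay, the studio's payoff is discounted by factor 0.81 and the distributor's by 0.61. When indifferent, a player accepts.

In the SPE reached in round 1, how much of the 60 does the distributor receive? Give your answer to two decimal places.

19.82

Round 6 (the studio proposes): the distributor will accept anything ≥ 0, so the studio offers 0 and keeps 60.
Round 5 (the distributor proposes): the studio can get 60 next round, worth 0.81 × 60 = 48.6 now, so the distributor offers 48.6, keeping 11.4.
Round 4 (the studio proposes): the distributor can get 11.4 next round, worth 0.61 × 11.4 = 6.954 now, so the studio offers 6.954, keeping 53.046.
Round 3 (the distributor proposes): the studio can get 53.046 next round, worth 0.81 × 53.046 = 42.96726 now; the distributor offers that and keeps 17.03274.
Round 2 (the studio proposes): the distributor can get 17.03274 next round, worth 0.61 × 17.03274 = 10.3899714 now; the studio offers that and keeps 49.6100286.
Round 1 (the distributor proposes): the studio can get 49.6100286 next round, worth 0.81 × 49.6100286 = 40.184123166 now, so the distributor offers 40.184123166, keeping 19.815876834.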